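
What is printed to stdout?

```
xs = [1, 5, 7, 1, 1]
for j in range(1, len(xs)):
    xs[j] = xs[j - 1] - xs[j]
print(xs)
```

[1, -4, -11, -12, -13]

j=1: xs[1] = 1-5 = -4 → [1, -4, 7, 1, 1]
j=2: xs[2] = (-4)-7 = -11 → [1, -4, -11, 1, 1]
j=3: xs[3] = (-11)-1 = -12 → [1, -4, -11, -12, 1]
j=4: xs[4] = (-12)-1 = -13 → [1, -4, -11, -12, -13]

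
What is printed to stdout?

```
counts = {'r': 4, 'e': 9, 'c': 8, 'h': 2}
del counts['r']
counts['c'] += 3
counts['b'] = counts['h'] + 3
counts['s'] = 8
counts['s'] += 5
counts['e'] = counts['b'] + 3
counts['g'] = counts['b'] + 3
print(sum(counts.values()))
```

del 'r' → {'e': 9, 'c': 8, 'h': 2}
counts['c'] = 8+3 = 11 → {'e': 9, 'c': 11, 'h': 2}
counts['b'] = counts['h']+3 = 5 → {'e': 9, 'c': 11, 'h': 2, 'b': 5}
counts['s'] = 8 → {'e': 9, 'c': 11, 'h': 2, 'b': 5, 's': 8}
counts['s'] = 8+5 = 13 → {'e': 9, 'c': 11, 'h': 2, 'b': 5, 's': 13}
counts['e'] = counts['b']+3 = 8 → {'e': 8, 'c': 11, 'h': 2, 'b': 5, 's': 13}
counts['g'] = counts['b']+3 = 8 → {'e': 8, 'c': 11, 'h': 2, 'b': 5, 's': 13, 'g': 8}
sum of values = 47

47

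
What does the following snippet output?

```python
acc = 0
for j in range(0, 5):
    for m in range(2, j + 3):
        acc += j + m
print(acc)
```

j=0,m=2: acc = 0+2 = 2
j=1,m=2: acc = 2+3 = 5
j=1,m=3: acc = 5+4 = 9
j=2,m=2: acc = 9+4 = 13
j=2,m=3: acc = 13+5 = 18
j=2,m=4: acc = 18+6 = 24
j=3,m=2: acc = 24+5 = 29
j=3,m=3: acc = 29+6 = 35
j=3,m=4: acc = 35+7 = 42
j=3,m=5: acc = 42+8 = 50
j=4,m=2: acc = 50+6 = 56
j=4,m=3: acc = 56+7 = 63
j=4,m=4: acc = 63+8 = 71
j=4,m=5: acc = 71+9 = 80
j=4,m=6: acc = 80+10 = 90

90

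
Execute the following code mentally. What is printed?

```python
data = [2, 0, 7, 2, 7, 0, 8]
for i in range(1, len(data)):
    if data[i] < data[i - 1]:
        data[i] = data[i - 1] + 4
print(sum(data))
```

83

i=1: 0<2, data[1] = 2+4 = 6 → [2, 6, 7, 2, 7, 0, 8]
i=2: 7>=6, unchanged → [2, 6, 7, 2, 7, 0, 8]
i=3: 2<7, data[3] = 7+4 = 11 → [2, 6, 7, 11, 7, 0, 8]
i=4: 7<11, data[4] = 11+4 = 15 → [2, 6, 7, 11, 15, 0, 8]
i=5: 0<15, data[5] = 15+4 = 19 → [2, 6, 7, 11, 15, 19, 8]
i=6: 8<19, data[6] = 19+4 = 23 → [2, 6, 7, 11, 15, 19, 23]
sum = 83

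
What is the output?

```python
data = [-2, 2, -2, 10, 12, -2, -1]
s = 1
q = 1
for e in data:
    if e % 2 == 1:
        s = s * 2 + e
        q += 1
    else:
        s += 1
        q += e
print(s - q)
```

-7

e=-2: not odd, s = 1+1 = 2; q=-1
e=2: not odd, s = 2+1 = 3; q=1
e=-2: not odd, s = 3+1 = 4; q=-1
e=10: not odd, s = 4+1 = 5; q=9
e=12: not odd, s = 5+1 = 6; q=21
e=-2: not odd, s = 6+1 = 7; q=19
e=-1: odd, s = 7*2+(-1) = 13; q=20
s-q = 13-20 = -7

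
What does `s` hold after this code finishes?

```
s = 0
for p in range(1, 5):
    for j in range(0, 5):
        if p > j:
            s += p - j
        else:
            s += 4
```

p=1,j=0: 1>0, s = 0+1 = 1
p=1,j=1: not 1>1, s = 1+4 = 5
p=1,j=2: not 1>2, s = 5+4 = 9
p=1,j=3: not 1>3, s = 9+4 = 13
p=1,j=4: not 1>4, s = 13+4 = 17
p=2,j=0: 2>0, s = 17+2 = 19
p=2,j=1: 2>1, s = 19+1 = 20
p=2,j=2: not 2>2, s = 20+4 = 24
p=2,j=3: not 2>3, s = 24+4 = 28
p=2,j=4: not 2>4, s = 28+4 = 32
p=3,j=0: 3>0, s = 32+3 = 35
p=3,j=1: 3>1, s = 35+2 = 37
p=3,j=2: 3>2, s = 37+1 = 38
p=3,j=3: not 3>3, s = 38+4 = 42
p=3,j=4: not 3>4, s = 42+4 = 46
p=4,j=0: 4>0, s = 46+4 = 50
p=4,j=1: 4>1, s = 50+3 = 53
p=4,j=2: 4>2, s = 53+2 = 55
p=4,j=3: 4>3, s = 55+1 = 56
p=4,j=4: not 4>4, s = 56+4 = 60

60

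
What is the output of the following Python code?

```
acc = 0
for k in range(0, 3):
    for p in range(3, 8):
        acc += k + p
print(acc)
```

k=0,p=3: acc = 0+3 = 3
k=0,p=4: acc = 3+4 = 7
k=0,p=5: acc = 7+5 = 12
k=0,p=6: acc = 12+6 = 18
k=0,p=7: acc = 18+7 = 25
k=1,p=3: acc = 25+4 = 29
k=1,p=4: acc = 29+5 = 34
k=1,p=5: acc = 34+6 = 40
k=1,p=6: acc = 40+7 = 47
k=1,p=7: acc = 47+8 = 55
k=2,p=3: acc = 55+5 = 60
k=2,p=4: acc = 60+6 = 66
k=2,p=5: acc = 66+7 = 73
k=2,p=6: acc = 73+8 = 81
k=2,p=7: acc = 81+9 = 90

90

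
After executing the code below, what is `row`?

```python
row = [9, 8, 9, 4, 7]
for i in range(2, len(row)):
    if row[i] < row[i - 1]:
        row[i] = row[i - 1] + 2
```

[9, 8, 9, 11, 13]

i=2: 9>=8, unchanged → [9, 8, 9, 4, 7]
i=3: 4<9, row[3] = 9+2 = 11 → [9, 8, 9, 11, 7]
i=4: 7<11, row[4] = 11+2 = 13 → [9, 8, 9, 11, 13]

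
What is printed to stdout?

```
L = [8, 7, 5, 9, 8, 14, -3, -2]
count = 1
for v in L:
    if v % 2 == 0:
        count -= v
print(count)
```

-27

v=8: even, count = 1-8 = -7
v=7: not even
v=5: not even
v=9: not even
v=8: even, count = (-7)-8 = -15
v=14: even, count = (-15)-14 = -29
v=-3: not even
v=-2: even, count = (-29)-(-2) = -27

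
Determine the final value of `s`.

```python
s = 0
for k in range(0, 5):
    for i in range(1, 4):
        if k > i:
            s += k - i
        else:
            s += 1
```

k=0,i=1: not 0>1, s = 0+1 = 1
k=0,i=2: not 0>2, s = 1+1 = 2
k=0,i=3: not 0>3, s = 2+1 = 3
k=1,i=1: not 1>1, s = 3+1 = 4
k=1,i=2: not 1>2, s = 4+1 = 5
k=1,i=3: not 1>3, s = 5+1 = 6
k=2,i=1: 2>1, s = 6+1 = 7
k=2,i=2: not 2>2, s = 7+1 = 8
k=2,i=3: not 2>3, s = 8+1 = 9
k=3,i=1: 3>1, s = 9+2 = 11
k=3,i=2: 3>2, s = 11+1 = 12
k=3,i=3: not 3>3, s = 12+1 = 13
k=4,i=1: 4>1, s = 13+3 = 16
k=4,i=2: 4>2, s = 16+2 = 18
k=4,i=3: 4>3, s = 18+1 = 19

19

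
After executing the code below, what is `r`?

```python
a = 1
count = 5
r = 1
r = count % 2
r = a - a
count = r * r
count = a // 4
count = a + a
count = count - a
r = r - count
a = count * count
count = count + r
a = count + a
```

-1

r = 5%2 = 1
r = 1-1 = 0
count = 0*0 = 0
count = 1//4 = 0
count = 1+1 = 2
count = 2-1 = 1
r = 0-1 = -1
a = 1*1 = 1
count = 1+(-1) = 0
a = 0+1 = 1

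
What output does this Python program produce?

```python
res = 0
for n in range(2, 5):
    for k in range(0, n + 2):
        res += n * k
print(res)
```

102

n=2,k=0: res = 0+0 = 0
n=2,k=1: res = 0+2 = 2
n=2,k=2: res = 2+4 = 6
n=2,k=3: res = 6+6 = 12
n=3,k=0: res = 12+0 = 12
n=3,k=1: res = 12+3 = 15
n=3,k=2: res = 15+6 = 21
n=3,k=3: res = 21+9 = 30
n=3,k=4: res = 30+12 = 42
n=4,k=0: res = 42+0 = 42
n=4,k=1: res = 42+4 = 46
n=4,k=2: res = 46+8 = 54
n=4,k=3: res = 54+12 = 66
n=4,k=4: res = 66+16 = 82
n=4,k=5: res = 82+20 = 102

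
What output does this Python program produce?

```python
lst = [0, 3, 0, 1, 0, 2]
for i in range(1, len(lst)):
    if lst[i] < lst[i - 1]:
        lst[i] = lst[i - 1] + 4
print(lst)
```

i=1: 3>=0, unchanged → [0, 3, 0, 1, 0, 2]
i=2: 0<3, lst[2] = 3+4 = 7 → [0, 3, 7, 1, 0, 2]
i=3: 1<7, lst[3] = 7+4 = 11 → [0, 3, 7, 11, 0, 2]
i=4: 0<11, lst[4] = 11+4 = 15 → [0, 3, 7, 11, 15, 2]
i=5: 2<15, lst[5] = 15+4 = 19 → [0, 3, 7, 11, 15, 19]

[0, 3, 7, 11, 15, 19]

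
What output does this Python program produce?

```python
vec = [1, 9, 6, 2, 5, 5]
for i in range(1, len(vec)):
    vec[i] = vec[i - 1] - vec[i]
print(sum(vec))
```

i=1: vec[1] = 1-9 = -8 → [1, -8, 6, 2, 5, 5]
i=2: vec[2] = (-8)-6 = -14 → [1, -8, -14, 2, 5, 5]
i=3: vec[3] = (-14)-2 = -16 → [1, -8, -14, -16, 5, 5]
i=4: vec[4] = (-16)-5 = -21 → [1, -8, -14, -16, -21, 5]
i=5: vec[5] = (-21)-5 = -26 → [1, -8, -14, -16, -21, -26]
sum = -84

-84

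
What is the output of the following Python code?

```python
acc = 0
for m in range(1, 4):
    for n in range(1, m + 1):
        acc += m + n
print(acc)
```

m=1,n=1: acc = 0+2 = 2
m=2,n=1: acc = 2+3 = 5
m=2,n=2: acc = 5+4 = 9
m=3,n=1: acc = 9+4 = 13
m=3,n=2: acc = 13+5 = 18
m=3,n=3: acc = 18+6 = 24

24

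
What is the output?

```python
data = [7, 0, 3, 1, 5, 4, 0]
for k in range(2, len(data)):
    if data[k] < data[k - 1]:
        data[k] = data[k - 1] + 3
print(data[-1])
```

15

k=2: 3>=0, unchanged → [7, 0, 3, 1, 5, 4, 0]
k=3: 1<3, data[3] = 3+3 = 6 → [7, 0, 3, 6, 5, 4, 0]
k=4: 5<6, data[4] = 6+3 = 9 → [7, 0, 3, 6, 9, 4, 0]
k=5: 4<9, data[5] = 9+3 = 12 → [7, 0, 3, 6, 9, 12, 0]
k=6: 0<12, data[6] = 12+3 = 15 → [7, 0, 3, 6, 9, 12, 15]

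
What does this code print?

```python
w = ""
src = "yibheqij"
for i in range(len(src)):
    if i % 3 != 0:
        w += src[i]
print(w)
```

ibeqj

i=0: skip
i=1: add 'i' → 'i'
i=2: add 'b' → 'ib'
i=3: skip
i=4: add 'e' → 'ibe'
i=5: add 'q' → 'ibeq'
i=6: skip
i=7: add 'j' → 'ibeqj'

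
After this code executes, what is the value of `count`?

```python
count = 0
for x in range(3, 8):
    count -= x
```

-25

x=3: count = 0-3 = -3
x=4: count = (-3)-4 = -7
x=5: count = (-7)-5 = -12
x=6: count = (-12)-6 = -18
x=7: count = (-18)-7 = -25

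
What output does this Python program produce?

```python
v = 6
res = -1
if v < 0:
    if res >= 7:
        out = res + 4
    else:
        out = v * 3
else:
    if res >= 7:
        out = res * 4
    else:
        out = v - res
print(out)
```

7

v=6, res=-1
v < 0 is False; res >= 7 is False
→ out = v - res = 7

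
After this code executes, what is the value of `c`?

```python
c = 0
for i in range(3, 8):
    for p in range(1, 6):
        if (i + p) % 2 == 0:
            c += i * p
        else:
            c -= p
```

159

i=3,p=1: even sum, c = 0+3 = 3
i=3,p=2: odd sum, c = 3-2 = 1
i=3,p=3: even sum, c = 1+9 = 10
i=3,p=4: odd sum, c = 10-4 = 6
i=3,p=5: even sum, c = 6+15 = 21
i=4,p=1: odd sum, c = 21-1 = 20
i=4,p=2: even sum, c = 20+8 = 28
i=4,p=3: odd sum, c = 28-3 = 25
i=4,p=4: even sum, c = 25+16 = 41
i=4,p=5: odd sum, c = 41-5 = 36
i=5,p=1: even sum, c = 36+5 = 41
i=5,p=2: odd sum, c = 41-2 = 39
i=5,p=3: even sum, c = 39+15 = 54
i=5,p=4: odd sum, c = 54-4 = 50
i=5,p=5: even sum, c = 50+25 = 75
i=6,p=1: odd sum, c = 75-1 = 74
i=6,p=2: even sum, c = 74+12 = 86
i=6,p=3: odd sum, c = 86-3 = 83
i=6,p=4: even sum, c = 83+24 = 107
i=6,p=5: odd sum, c = 107-5 = 102
i=7,p=1: even sum, c = 102+7 = 109
i=7,p=2: odd sum, c = 109-2 = 107
i=7,p=3: even sum, c = 107+21 = 128
i=7,p=4: odd sum, c = 128-4 = 124
i=7,p=5: even sum, c = 124+35 = 159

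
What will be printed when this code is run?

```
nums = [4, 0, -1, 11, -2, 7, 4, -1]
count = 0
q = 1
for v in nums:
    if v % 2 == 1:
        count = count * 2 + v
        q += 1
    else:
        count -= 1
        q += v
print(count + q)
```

22

v=4: not odd, count = 0-1 = -1; q=5
v=0: not odd, count = (-1)-1 = -2; q=5
v=-1: odd, count = (-2)*2+(-1) = -5; q=6
v=11: odd, count = (-5)*2+11 = 1; q=7
v=-2: not odd, count = 1-1 = 0; q=5
v=7: odd, count = 0*2+7 = 7; q=6
v=4: not odd, count = 7-1 = 6; q=10
v=-1: odd, count = 6*2+(-1) = 11; q=11
count+q = 11+11 = 22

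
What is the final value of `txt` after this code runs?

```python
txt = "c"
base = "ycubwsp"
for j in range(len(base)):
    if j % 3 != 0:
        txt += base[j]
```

'ccuws'

j=0: skip
j=1: add 'c' → 'cc'
j=2: add 'u' → 'ccu'
j=3: skip
j=4: add 'w' → 'ccuw'
j=5: add 's' → 'ccuws'
j=6: skip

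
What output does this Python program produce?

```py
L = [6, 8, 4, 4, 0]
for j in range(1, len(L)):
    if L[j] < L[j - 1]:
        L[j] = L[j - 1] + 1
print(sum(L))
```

j=1: 8>=6, unchanged → [6, 8, 4, 4, 0]
j=2: 4<8, L[2] = 8+1 = 9 → [6, 8, 9, 4, 0]
j=3: 4<9, L[3] = 9+1 = 10 → [6, 8, 9, 10, 0]
j=4: 0<10, L[4] = 10+1 = 11 → [6, 8, 9, 10, 11]
sum = 44

44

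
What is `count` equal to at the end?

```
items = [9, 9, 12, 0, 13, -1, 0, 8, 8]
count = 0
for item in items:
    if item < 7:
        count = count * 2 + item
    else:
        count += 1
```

item=9: not <7, count = 0+1 = 1
item=9: not <7, count = 1+1 = 2
item=12: not <7, count = 2+1 = 3
item=0: <7, count = 3*2+0 = 6
item=13: not <7, count = 6+1 = 7
item=-1: <7, count = 7*2+(-1) = 13
item=0: <7, count = 13*2+0 = 26
item=8: not <7, count = 26+1 = 27
item=8: not <7, count = 27+1 = 28

28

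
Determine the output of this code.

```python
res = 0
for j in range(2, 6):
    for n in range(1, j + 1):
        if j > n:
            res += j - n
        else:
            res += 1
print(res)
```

24

j=2,n=1: 2>1, res = 0+1 = 1
j=2,n=2: not 2>2, res = 1+1 = 2
j=3,n=1: 3>1, res = 2+2 = 4
j=3,n=2: 3>2, res = 4+1 = 5
j=3,n=3: not 3>3, res = 5+1 = 6
j=4,n=1: 4>1, res = 6+3 = 9
j=4,n=2: 4>2, res = 9+2 = 11
j=4,n=3: 4>3, res = 11+1 = 12
j=4,n=4: not 4>4, res = 12+1 = 13
j=5,n=1: 5>1, res = 13+4 = 17
j=5,n=2: 5>2, res = 17+3 = 20
j=5,n=3: 5>3, res = 20+2 = 22
j=5,n=4: 5>4, res = 22+1 = 23
j=5,n=5: not 5>5, res = 23+1 = 24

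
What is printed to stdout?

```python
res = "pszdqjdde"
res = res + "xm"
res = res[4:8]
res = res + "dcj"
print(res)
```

+ 'xm' → 'pszdqjddexm'
slice [4:8] → 'qjdd'
+ 'dcj' → 'qjdddcj'

qjdddcj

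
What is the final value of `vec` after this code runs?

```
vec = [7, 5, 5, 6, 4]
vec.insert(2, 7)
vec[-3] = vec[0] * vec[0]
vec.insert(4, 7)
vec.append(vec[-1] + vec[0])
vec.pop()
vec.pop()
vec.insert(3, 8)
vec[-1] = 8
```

[7, 5, 7, 8, 49, 7, 8]

insert 7 at 2 → [7, 5, 7, 5, 6, 4]
vec[-3] = vec[0]*vec[0] = 7*7 = 49 → [7, 5, 7, 49, 6, 4]
insert 7 at 4 → [7, 5, 7, 49, 7, 6, 4]
append vec[-1]+vec[0] = 4+7 = 11 → [7, 5, 7, 49, 7, 6, 4, 11]
pop() removes 11 → [7, 5, 7, 49, 7, 6, 4]
pop() removes 4 → [7, 5, 7, 49, 7, 6]
insert 8 at 3 → [7, 5, 7, 8, 49, 7, 6]
vec[-1] = 8 → [7, 5, 7, 8, 49, 7, 8]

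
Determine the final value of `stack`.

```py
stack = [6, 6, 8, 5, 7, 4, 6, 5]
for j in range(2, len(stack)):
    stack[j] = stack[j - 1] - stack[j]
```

j=2: stack[2] = 6-8 = -2 → [6, 6, -2, 5, 7, 4, 6, 5]
j=3: stack[3] = (-2)-5 = -7 → [6, 6, -2, -7, 7, 4, 6, 5]
j=4: stack[4] = (-7)-7 = -14 → [6, 6, -2, -7, -14, 4, 6, 5]
j=5: stack[5] = (-14)-4 = -18 → [6, 6, -2, -7, -14, -18, 6, 5]
j=6: stack[6] = (-18)-6 = -24 → [6, 6, -2, -7, -14, -18, -24, 5]
j=7: stack[7] = (-24)-5 = -29 → [6, 6, -2, -7, -14, -18, -24, -29]

[6, 6, -2, -7, -14, -18, -24, -29]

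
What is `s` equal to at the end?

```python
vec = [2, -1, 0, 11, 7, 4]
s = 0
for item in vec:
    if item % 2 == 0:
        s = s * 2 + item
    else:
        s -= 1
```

item=2: even, s = 0*2+2 = 2
item=-1: not even, s = 2-1 = 1
item=0: even, s = 1*2+0 = 2
item=11: not even, s = 2-1 = 1
item=7: not even, s = 1-1 = 0
item=4: even, s = 0*2+4 = 4

4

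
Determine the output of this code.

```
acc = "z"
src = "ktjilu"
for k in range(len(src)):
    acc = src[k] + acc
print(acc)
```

ulijtkz

k=0: prepend 'k' → 'kz'
k=1: prepend 't' → 'tkz'
k=2: prepend 'j' → 'jtkz'
k=3: prepend 'i' → 'ijtkz'
k=4: prepend 'l' → 'lijtkz'
k=5: prepend 'u' → 'ulijtkz'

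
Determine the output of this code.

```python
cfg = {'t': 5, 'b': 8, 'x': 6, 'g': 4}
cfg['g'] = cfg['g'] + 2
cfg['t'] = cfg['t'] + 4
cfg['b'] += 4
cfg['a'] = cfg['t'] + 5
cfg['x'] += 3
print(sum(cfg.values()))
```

50

cfg['g'] = cfg['g']+2 = 6 → {'t': 5, 'b': 8, 'x': 6, 'g': 6}
cfg['t'] = cfg['t']+4 = 9 → {'t': 9, 'b': 8, 'x': 6, 'g': 6}
cfg['b'] = 8+4 = 12 → {'t': 9, 'b': 12, 'x': 6, 'g': 6}
cfg['a'] = cfg['t']+5 = 14 → {'t': 9, 'b': 12, 'x': 6, 'g': 6, 'a': 14}
cfg['x'] = 6+3 = 9 → {'t': 9, 'b': 12, 'x': 9, 'g': 6, 'a': 14}
sum of values = 50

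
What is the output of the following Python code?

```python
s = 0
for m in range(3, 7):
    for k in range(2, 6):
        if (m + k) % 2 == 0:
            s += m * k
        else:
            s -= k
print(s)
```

m=3,k=2: odd sum, s = 0-2 = -2
m=3,k=3: even sum, s = (-2)+9 = 7
m=3,k=4: odd sum, s = 7-4 = 3
m=3,k=5: even sum, s = 3+15 = 18
m=4,k=2: even sum, s = 18+8 = 26
m=4,k=3: odd sum, s = 26-3 = 23
m=4,k=4: even sum, s = 23+16 = 39
m=4,k=5: odd sum, s = 39-5 = 34
m=5,k=2: odd sum, s = 34-2 = 32
m=5,k=3: even sum, s = 32+15 = 47
m=5,k=4: odd sum, s = 47-4 = 43
m=5,k=5: even sum, s = 43+25 = 68
m=6,k=2: even sum, s = 68+12 = 80
m=6,k=3: odd sum, s = 80-3 = 77
m=6,k=4: even sum, s = 77+24 = 101
m=6,k=5: odd sum, s = 101-5 = 96

96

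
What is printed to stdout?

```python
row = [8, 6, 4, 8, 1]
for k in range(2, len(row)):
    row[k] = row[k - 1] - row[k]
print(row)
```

k=2: row[2] = 6-4 = 2 → [8, 6, 2, 8, 1]
k=3: row[3] = 2-8 = -6 → [8, 6, 2, -6, 1]
k=4: row[4] = (-6)-1 = -7 → [8, 6, 2, -6, -7]

[8, 6, 2, -6, -7]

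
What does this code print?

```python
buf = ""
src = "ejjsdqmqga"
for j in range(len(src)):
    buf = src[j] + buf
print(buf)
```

j=0: prepend 'e' → 'e'
j=1: prepend 'j' → 'je'
j=2: prepend 'j' → 'jje'
j=3: prepend 's' → 'sjje'
j=4: prepend 'd' → 'dsjje'
j=5: prepend 'q' → 'qdsjje'
j=6: prepend 'm' → 'mqdsjje'
j=7: prepend 'q' → 'qmqdsjje'
j=8: prepend 'g' → 'gqmqdsjje'
j=9: prepend 'a' → 'agqmqdsjje'

agqmqdsjje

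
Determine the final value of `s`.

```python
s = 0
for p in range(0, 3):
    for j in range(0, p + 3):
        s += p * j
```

26

p=0,j=0: s = 0+0 = 0
p=0,j=1: s = 0+0 = 0
p=0,j=2: s = 0+0 = 0
p=1,j=0: s = 0+0 = 0
p=1,j=1: s = 0+1 = 1
p=1,j=2: s = 1+2 = 3
p=1,j=3: s = 3+3 = 6
p=2,j=0: s = 6+0 = 6
p=2,j=1: s = 6+2 = 8
p=2,j=2: s = 8+4 = 12
p=2,j=3: s = 12+6 = 18
p=2,j=4: s = 18+8 = 26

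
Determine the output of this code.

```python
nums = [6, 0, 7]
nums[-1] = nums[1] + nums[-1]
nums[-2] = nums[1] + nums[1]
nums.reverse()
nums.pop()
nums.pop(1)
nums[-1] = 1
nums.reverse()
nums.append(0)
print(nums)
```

[1, 0]

nums[-1] = nums[1]+nums[-1] = 0+7 = 7 → [6, 0, 7]
nums[-2] = nums[1]+nums[1] = 0+0 = 0 → [6, 0, 7]
reverse → [7, 0, 6]
pop() removes 6 → [7, 0]
pop(1) removes 0 → [7]
nums[-1] = 1 → [1]
reverse → [1]
append 0 → [1, 0]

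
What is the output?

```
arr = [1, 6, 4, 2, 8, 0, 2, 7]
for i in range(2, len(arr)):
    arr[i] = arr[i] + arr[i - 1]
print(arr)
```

i=2: arr[2] = 4+6 = 10 → [1, 6, 10, 2, 8, 0, 2, 7]
i=3: arr[3] = 2+10 = 12 → [1, 6, 10, 12, 8, 0, 2, 7]
i=4: arr[4] = 8+12 = 20 → [1, 6, 10, 12, 20, 0, 2, 7]
i=5: arr[5] = 0+20 = 20 → [1, 6, 10, 12, 20, 20, 2, 7]
i=6: arr[6] = 2+20 = 22 → [1, 6, 10, 12, 20, 20, 22, 7]
i=7: arr[7] = 7+22 = 29 → [1, 6, 10, 12, 20, 20, 22, 29]

[1, 6, 10, 12, 20, 20, 22, 29]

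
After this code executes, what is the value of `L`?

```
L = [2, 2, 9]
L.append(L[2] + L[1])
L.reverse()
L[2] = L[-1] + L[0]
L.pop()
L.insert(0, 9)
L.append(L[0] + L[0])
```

append L[2]+L[1] = 9+2 = 11 → [2, 2, 9, 11]
reverse → [11, 9, 2, 2]
L[2] = L[-1]+L[0] = 2+11 = 13 → [11, 9, 13, 2]
pop() removes 2 → [11, 9, 13]
insert 9 at 0 → [9, 11, 9, 13]
append L[0]+L[0] = 9+9 = 18 → [9, 11, 9, 13, 18]

[9, 11, 9, 13, 18]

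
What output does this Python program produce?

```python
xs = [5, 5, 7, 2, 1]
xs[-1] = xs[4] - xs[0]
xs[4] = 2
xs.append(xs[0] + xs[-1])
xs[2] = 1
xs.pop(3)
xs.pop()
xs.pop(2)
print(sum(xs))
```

xs[-1] = xs[4]-xs[0] = 1-5 = -4 → [5, 5, 7, 2, -4]
xs[4] = 2 → [5, 5, 7, 2, 2]
append xs[0]+xs[-1] = 5+2 = 7 → [5, 5, 7, 2, 2, 7]
xs[2] = 1 → [5, 5, 1, 2, 2, 7]
pop(3) removes 2 → [5, 5, 1, 2, 7]
pop() removes 7 → [5, 5, 1, 2]
pop(2) removes 1 → [5, 5, 2]
sum = 12

12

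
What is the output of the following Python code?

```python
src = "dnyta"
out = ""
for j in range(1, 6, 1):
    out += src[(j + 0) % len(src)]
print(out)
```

nytad

j=1: add src[1]='n' → 'n'
j=2: add src[2]='y' → 'ny'
j=3: add src[3]='t' → 'nyt'
j=4: add src[4]='a' → 'nyta'
j=5: add src[0]='d' → 'nytad'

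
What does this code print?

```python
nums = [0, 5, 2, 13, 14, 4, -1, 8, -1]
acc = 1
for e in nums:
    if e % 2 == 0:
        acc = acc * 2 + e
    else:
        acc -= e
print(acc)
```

-61

e=0: even, acc = 1*2+0 = 2
e=5: not even, acc = 2-5 = -3
e=2: even, acc = (-3)*2+2 = -4
e=13: not even, acc = (-4)-13 = -17
e=14: even, acc = (-17)*2+14 = -20
e=4: even, acc = (-20)*2+4 = -36
e=-1: not even, acc = (-36)-(-1) = -35
e=8: even, acc = (-35)*2+8 = -62
e=-1: not even, acc = (-62)-(-1) = -61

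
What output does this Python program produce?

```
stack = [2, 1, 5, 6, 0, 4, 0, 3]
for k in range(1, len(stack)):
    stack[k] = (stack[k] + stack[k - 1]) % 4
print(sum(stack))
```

k=1: stack[1] = (1+2)%4 = 3 → [2, 3, 5, 6, 0, 4, 0, 3]
k=2: stack[2] = (5+3)%4 = 0 → [2, 3, 0, 6, 0, 4, 0, 3]
k=3: stack[3] = (6+0)%4 = 2 → [2, 3, 0, 2, 0, 4, 0, 3]
k=4: stack[4] = (0+2)%4 = 2 → [2, 3, 0, 2, 2, 4, 0, 3]
k=5: stack[5] = (4+2)%4 = 2 → [2, 3, 0, 2, 2, 2, 0, 3]
k=6: stack[6] = (0+2)%4 = 2 → [2, 3, 0, 2, 2, 2, 2, 3]
k=7: stack[7] = (3+2)%4 = 1 → [2, 3, 0, 2, 2, 2, 2, 1]
sum = 14

14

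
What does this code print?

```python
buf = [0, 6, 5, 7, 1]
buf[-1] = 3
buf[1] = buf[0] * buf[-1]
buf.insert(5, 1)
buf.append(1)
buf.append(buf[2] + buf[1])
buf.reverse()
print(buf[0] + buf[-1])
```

buf[-1] = 3 → [0, 6, 5, 7, 3]
buf[1] = buf[0]*buf[-1] = 0*3 = 0 → [0, 0, 5, 7, 3]
insert 1 at 5 → [0, 0, 5, 7, 3, 1]
append 1 → [0, 0, 5, 7, 3, 1, 1]
append buf[2]+buf[1] = 5+0 = 5 → [0, 0, 5, 7, 3, 1, 1, 5]
reverse → [5, 1, 1, 3, 7, 5, 0, 0]
buf[0]+buf[-1] = 5+0 = 5

5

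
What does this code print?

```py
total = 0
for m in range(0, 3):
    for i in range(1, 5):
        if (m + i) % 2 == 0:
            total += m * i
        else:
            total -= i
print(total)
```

m=0,i=1: odd sum, total = 0-1 = -1
m=0,i=2: even sum, total = (-1)+0 = -1
m=0,i=3: odd sum, total = (-1)-3 = -4
m=0,i=4: even sum, total = (-4)+0 = -4
m=1,i=1: even sum, total = (-4)+1 = -3
m=1,i=2: odd sum, total = (-3)-2 = -5
m=1,i=3: even sum, total = (-5)+3 = -2
m=1,i=4: odd sum, total = (-2)-4 = -6
m=2,i=1: odd sum, total = (-6)-1 = -7
m=2,i=2: even sum, total = (-7)+4 = -3
m=2,i=3: odd sum, total = (-3)-3 = -6
m=2,i=4: even sum, total = (-6)+8 = 2

2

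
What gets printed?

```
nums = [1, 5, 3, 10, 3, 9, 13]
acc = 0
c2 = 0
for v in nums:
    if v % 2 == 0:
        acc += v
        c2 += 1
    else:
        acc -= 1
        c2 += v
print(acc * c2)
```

v=1: not even, acc = 0-1 = -1; c2=1
v=5: not even, acc = (-1)-1 = -2; c2=6
v=3: not even, acc = (-2)-1 = -3; c2=9
v=10: even, acc = (-3)+10 = 7; c2=10
v=3: not even, acc = 7-1 = 6; c2=13
v=9: not even, acc = 6-1 = 5; c2=22
v=13: not even, acc = 5-1 = 4; c2=35
acc*c2 = 4*35 = 140

140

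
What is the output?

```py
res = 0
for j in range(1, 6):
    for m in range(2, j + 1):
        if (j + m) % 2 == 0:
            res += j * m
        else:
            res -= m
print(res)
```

j=2,m=2: even sum, res = 0+4 = 4
j=3,m=2: odd sum, res = 4-2 = 2
j=3,m=3: even sum, res = 2+9 = 11
j=4,m=2: even sum, res = 11+8 = 19
j=4,m=3: odd sum, res = 19-3 = 16
j=4,m=4: even sum, res = 16+16 = 32
j=5,m=2: odd sum, res = 32-2 = 30
j=5,m=3: even sum, res = 30+15 = 45
j=5,m=4: odd sum, res = 45-4 = 41
j=5,m=5: even sum, res = 41+25 = 66

66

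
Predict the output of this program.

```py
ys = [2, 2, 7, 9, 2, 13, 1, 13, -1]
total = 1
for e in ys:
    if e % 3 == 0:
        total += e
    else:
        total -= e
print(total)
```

-29

e=2: not %3==0, total = 1-2 = -1
e=2: not %3==0, total = (-1)-2 = -3
e=7: not %3==0, total = (-3)-7 = -10
e=9: %3==0, total = (-10)+9 = -1
e=2: not %3==0, total = (-1)-2 = -3
e=13: not %3==0, total = (-3)-13 = -16
e=1: not %3==0, total = (-16)-1 = -17
e=13: not %3==0, total = (-17)-13 = -30
e=-1: not %3==0, total = (-30)-(-1) = -29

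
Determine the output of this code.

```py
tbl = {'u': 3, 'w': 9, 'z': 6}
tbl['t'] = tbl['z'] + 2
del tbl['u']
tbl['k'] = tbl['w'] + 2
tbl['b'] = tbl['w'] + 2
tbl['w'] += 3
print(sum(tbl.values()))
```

48

tbl['t'] = tbl['z']+2 = 8 → {'u': 3, 'w': 9, 'z': 6, 't': 8}
del 'u' → {'w': 9, 'z': 6, 't': 8}
tbl['k'] = tbl['w']+2 = 11 → {'w': 9, 'z': 6, 't': 8, 'k': 11}
tbl['b'] = tbl['w']+2 = 11 → {'w': 9, 'z': 6, 't': 8, 'k': 11, 'b': 11}
tbl['w'] = 9+3 = 12 → {'w': 12, 'z': 6, 't': 8, 'k': 11, 'b': 11}
sum of values = 48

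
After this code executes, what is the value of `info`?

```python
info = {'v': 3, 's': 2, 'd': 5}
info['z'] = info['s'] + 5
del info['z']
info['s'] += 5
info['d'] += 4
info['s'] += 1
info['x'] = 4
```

{'v': 3, 's': 8, 'd': 9, 'x': 4}

info['z'] = info['s']+5 = 7 → {'v': 3, 's': 2, 'd': 5, 'z': 7}
del 'z' → {'v': 3, 's': 2, 'd': 5}
info['s'] = 2+5 = 7 → {'v': 3, 's': 7, 'd': 5}
info['d'] = 5+4 = 9 → {'v': 3, 's': 7, 'd': 9}
info['s'] = 7+1 = 8 → {'v': 3, 's': 8, 'd': 9}
info['x'] = 4 → {'v': 3, 's': 8, 'd': 9, 'x': 4}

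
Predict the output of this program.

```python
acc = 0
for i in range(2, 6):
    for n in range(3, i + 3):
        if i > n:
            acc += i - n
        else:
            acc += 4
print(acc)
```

48

i=2,n=3: not 2>3, acc = 0+4 = 4
i=2,n=4: not 2>4, acc = 4+4 = 8
i=3,n=3: not 3>3, acc = 8+4 = 12
i=3,n=4: not 3>4, acc = 12+4 = 16
i=3,n=5: not 3>5, acc = 16+4 = 20
i=4,n=3: 4>3, acc = 20+1 = 21
i=4,n=4: not 4>4, acc = 21+4 = 25
i=4,n=5: not 4>5, acc = 25+4 = 29
i=4,n=6: not 4>6, acc = 29+4 = 33
i=5,n=3: 5>3, acc = 33+2 = 35
i=5,n=4: 5>4, acc = 35+1 = 36
i=5,n=5: not 5>5, acc = 36+4 = 40
i=5,n=6: not 5>6, acc = 40+4 = 44
i=5,n=7: not 5>7, acc = 44+4 = 48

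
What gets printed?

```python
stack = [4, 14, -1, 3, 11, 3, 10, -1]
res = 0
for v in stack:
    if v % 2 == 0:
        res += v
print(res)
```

v=4: even, res = 0+4 = 4
v=14: even, res = 4+14 = 18
v=-1: not even
v=3: not even
v=11: not even
v=3: not even
v=10: even, res = 18+10 = 28
v=-1: not even

28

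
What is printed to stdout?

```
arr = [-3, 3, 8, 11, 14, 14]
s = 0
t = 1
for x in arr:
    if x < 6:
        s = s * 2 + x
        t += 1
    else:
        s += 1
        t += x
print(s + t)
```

x=-3: <6, s = 0*2+(-3) = -3; t=2
x=3: <6, s = (-3)*2+3 = -3; t=3
x=8: not <6, s = (-3)+1 = -2; t=11
x=11: not <6, s = (-2)+1 = -1; t=22
x=14: not <6, s = (-1)+1 = 0; t=36
x=14: not <6, s = 0+1 = 1; t=50
s+t = 1+50 = 51

51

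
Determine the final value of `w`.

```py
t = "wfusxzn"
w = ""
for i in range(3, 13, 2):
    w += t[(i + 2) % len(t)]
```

i=3: add t[5]='z' → 'z'
i=5: add t[0]='w' → 'zw'
i=7: add t[2]='u' → 'zwu'
i=9: add t[4]='x' → 'zwux'
i=11: add t[6]='n' → 'zwuxn'

'zwuxn'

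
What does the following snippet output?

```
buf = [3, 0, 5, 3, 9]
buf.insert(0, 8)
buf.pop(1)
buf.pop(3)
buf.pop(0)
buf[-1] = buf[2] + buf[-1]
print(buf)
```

[0, 5, 18]

insert 8 at 0 → [8, 3, 0, 5, 3, 9]
pop(1) removes 3 → [8, 0, 5, 3, 9]
pop(3) removes 3 → [8, 0, 5, 9]
pop(0) removes 8 → [0, 5, 9]
buf[-1] = buf[2]+buf[-1] = 9+9 = 18 → [0, 5, 18]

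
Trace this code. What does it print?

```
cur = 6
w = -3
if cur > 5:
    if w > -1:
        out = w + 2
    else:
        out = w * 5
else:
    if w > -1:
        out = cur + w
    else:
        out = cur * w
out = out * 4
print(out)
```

cur=6, w=-3
cur > 5 is True; w > -1 is False
→ out = w * 5 = -15
out = (-15)*4 = -60

-60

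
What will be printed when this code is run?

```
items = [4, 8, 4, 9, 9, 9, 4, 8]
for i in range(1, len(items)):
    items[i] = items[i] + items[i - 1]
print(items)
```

i=1: items[1] = 8+4 = 12 → [4, 12, 4, 9, 9, 9, 4, 8]
i=2: items[2] = 4+12 = 16 → [4, 12, 16, 9, 9, 9, 4, 8]
i=3: items[3] = 9+16 = 25 → [4, 12, 16, 25, 9, 9, 4, 8]
i=4: items[4] = 9+25 = 34 → [4, 12, 16, 25, 34, 9, 4, 8]
i=5: items[5] = 9+34 = 43 → [4, 12, 16, 25, 34, 43, 4, 8]
i=6: items[6] = 4+43 = 47 → [4, 12, 16, 25, 34, 43, 47, 8]
i=7: items[7] = 8+47 = 55 → [4, 12, 16, 25, 34, 43, 47, 55]

[4, 12, 16, 25, 34, 43, 47, 55]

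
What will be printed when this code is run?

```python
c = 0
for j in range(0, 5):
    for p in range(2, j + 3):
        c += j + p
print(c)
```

j=0,p=2: c = 0+2 = 2
j=1,p=2: c = 2+3 = 5
j=1,p=3: c = 5+4 = 9
j=2,p=2: c = 9+4 = 13
j=2,p=3: c = 13+5 = 18
j=2,p=4: c = 18+6 = 24
j=3,p=2: c = 24+5 = 29
j=3,p=3: c = 29+6 = 35
j=3,p=4: c = 35+7 = 42
j=3,p=5: c = 42+8 = 50
j=4,p=2: c = 50+6 = 56
j=4,p=3: c = 56+7 = 63
j=4,p=4: c = 63+8 = 71
j=4,p=5: c = 71+9 = 80
j=4,p=6: c = 80+10 = 90

90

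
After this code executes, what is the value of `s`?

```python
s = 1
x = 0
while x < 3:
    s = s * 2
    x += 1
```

x=0: s = 1*2 = 2
x=1: s = 2*2 = 4
x=2: s = 4*2 = 8

8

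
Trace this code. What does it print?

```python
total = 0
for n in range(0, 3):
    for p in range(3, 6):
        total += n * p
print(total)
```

36

n=0,p=3: total = 0+0 = 0
n=0,p=4: total = 0+0 = 0
n=0,p=5: total = 0+0 = 0
n=1,p=3: total = 0+3 = 3
n=1,p=4: total = 3+4 = 7
n=1,p=5: total = 7+5 = 12
n=2,p=3: total = 12+6 = 18
n=2,p=4: total = 18+8 = 26
n=2,p=5: total = 26+10 = 36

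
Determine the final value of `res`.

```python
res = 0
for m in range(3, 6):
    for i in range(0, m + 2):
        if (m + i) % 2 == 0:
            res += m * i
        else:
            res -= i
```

m=3,i=0: odd sum, res = 0-0 = 0
m=3,i=1: even sum, res = 0+3 = 3
m=3,i=2: odd sum, res = 3-2 = 1
m=3,i=3: even sum, res = 1+9 = 10
m=3,i=4: odd sum, res = 10-4 = 6
m=4,i=0: even sum, res = 6+0 = 6
m=4,i=1: odd sum, res = 6-1 = 5
m=4,i=2: even sum, res = 5+8 = 13
m=4,i=3: odd sum, res = 13-3 = 10
m=4,i=4: even sum, res = 10+16 = 26
m=4,i=5: odd sum, res = 26-5 = 21
m=5,i=0: odd sum, res = 21-0 = 21
m=5,i=1: even sum, res = 21+5 = 26
m=5,i=2: odd sum, res = 26-2 = 24
m=5,i=3: even sum, res = 24+15 = 39
m=5,i=4: odd sum, res = 39-4 = 35
m=5,i=5: even sum, res = 35+25 = 60
m=5,i=6: odd sum, res = 60-6 = 54

54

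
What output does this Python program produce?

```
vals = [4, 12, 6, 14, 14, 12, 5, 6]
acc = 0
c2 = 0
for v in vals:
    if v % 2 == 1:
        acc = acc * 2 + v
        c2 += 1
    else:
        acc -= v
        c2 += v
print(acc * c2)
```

v=4: not odd, acc = 0-4 = -4; c2=4
v=12: not odd, acc = (-4)-12 = -16; c2=16
v=6: not odd, acc = (-16)-6 = -22; c2=22
v=14: not odd, acc = (-22)-14 = -36; c2=36
v=14: not odd, acc = (-36)-14 = -50; c2=50
v=12: not odd, acc = (-50)-12 = -62; c2=62
v=5: odd, acc = (-62)*2+5 = -119; c2=63
v=6: not odd, acc = (-119)-6 = -125; c2=69
acc*c2 = (-125)*69 = -8625

-8625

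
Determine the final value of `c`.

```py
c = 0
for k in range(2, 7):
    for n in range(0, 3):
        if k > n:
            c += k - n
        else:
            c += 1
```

46

k=2,n=0: 2>0, c = 0+2 = 2
k=2,n=1: 2>1, c = 2+1 = 3
k=2,n=2: not 2>2, c = 3+1 = 4
k=3,n=0: 3>0, c = 4+3 = 7
k=3,n=1: 3>1, c = 7+2 = 9
k=3,n=2: 3>2, c = 9+1 = 10
k=4,n=0: 4>0, c = 10+4 = 14
k=4,n=1: 4>1, c = 14+3 = 17
k=4,n=2: 4>2, c = 17+2 = 19
k=5,n=0: 5>0, c = 19+5 = 24
k=5,n=1: 5>1, c = 24+4 = 28
k=5,n=2: 5>2, c = 28+3 = 31
k=6,n=0: 6>0, c = 31+6 = 37
k=6,n=1: 6>1, c = 37+5 = 42
k=6,n=2: 6>2, c = 42+4 = 46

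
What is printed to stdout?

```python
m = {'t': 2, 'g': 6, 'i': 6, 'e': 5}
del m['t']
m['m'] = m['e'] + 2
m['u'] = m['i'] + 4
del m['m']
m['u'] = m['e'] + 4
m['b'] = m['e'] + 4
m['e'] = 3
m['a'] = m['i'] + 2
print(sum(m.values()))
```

41

del 't' → {'g': 6, 'i': 6, 'e': 5}
m['m'] = m['e']+2 = 7 → {'g': 6, 'i': 6, 'e': 5, 'm': 7}
m['u'] = m['i']+4 = 10 → {'g': 6, 'i': 6, 'e': 5, 'm': 7, 'u': 10}
del 'm' → {'g': 6, 'i': 6, 'e': 5, 'u': 10}
m['u'] = m['e']+4 = 9 → {'g': 6, 'i': 6, 'e': 5, 'u': 9}
m['b'] = m['e']+4 = 9 → {'g': 6, 'i': 6, 'e': 5, 'u': 9, 'b': 9}
m['e'] = 3 → {'g': 6, 'i': 6, 'e': 3, 'u': 9, 'b': 9}
m['a'] = m['i']+2 = 8 → {'g': 6, 'i': 6, 'e': 3, 'u': 9, 'b': 9, 'a': 8}
sum of values = 41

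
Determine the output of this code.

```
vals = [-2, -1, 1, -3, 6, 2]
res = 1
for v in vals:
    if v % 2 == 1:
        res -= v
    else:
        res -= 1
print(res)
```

v=-2: not odd, res = 1-1 = 0
v=-1: odd, res = 0-(-1) = 1
v=1: odd, res = 1-1 = 0
v=-3: odd, res = 0-(-3) = 3
v=6: not odd, res = 3-1 = 2
v=2: not odd, res = 2-1 = 1

1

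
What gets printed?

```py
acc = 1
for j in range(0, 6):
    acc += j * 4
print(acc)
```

j=0: acc = 1+0*4 = 1
j=1: acc = 1+1*4 = 5
j=2: acc = 5+2*4 = 13
j=3: acc = 13+3*4 = 25
j=4: acc = 25+4*4 = 41
j=5: acc = 41+5*4 = 61

61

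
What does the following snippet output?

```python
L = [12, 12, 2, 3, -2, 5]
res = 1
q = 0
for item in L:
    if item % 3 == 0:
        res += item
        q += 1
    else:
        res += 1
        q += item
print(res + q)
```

39

item=12: %3==0, res = 1+12 = 13; q=1
item=12: %3==0, res = 13+12 = 25; q=2
item=2: not %3==0, res = 25+1 = 26; q=4
item=3: %3==0, res = 26+3 = 29; q=5
item=-2: not %3==0, res = 29+1 = 30; q=3
item=5: not %3==0, res = 30+1 = 31; q=8
res+q = 31+8 = 39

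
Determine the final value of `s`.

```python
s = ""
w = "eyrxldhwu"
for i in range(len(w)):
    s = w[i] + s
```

i=0: prepend 'e' → 'e'
i=1: prepend 'y' → 'ye'
i=2: prepend 'r' → 'rye'
i=3: prepend 'x' → 'xrye'
i=4: prepend 'l' → 'lxrye'
i=5: prepend 'd' → 'dlxrye'
i=6: prepend 'h' → 'hdlxrye'
i=7: prepend 'w' → 'whdlxrye'
i=8: prepend 'u' → 'uwhdlxrye'

'uwhdlxrye'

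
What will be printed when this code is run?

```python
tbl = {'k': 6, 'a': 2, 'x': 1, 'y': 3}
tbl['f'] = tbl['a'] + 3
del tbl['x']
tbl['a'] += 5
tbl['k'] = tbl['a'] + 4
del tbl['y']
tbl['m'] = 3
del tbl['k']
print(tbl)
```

tbl['f'] = tbl['a']+3 = 5 → {'k': 6, 'a': 2, 'x': 1, 'y': 3, 'f': 5}
del 'x' → {'k': 6, 'a': 2, 'y': 3, 'f': 5}
tbl['a'] = 2+5 = 7 → {'k': 6, 'a': 7, 'y': 3, 'f': 5}
tbl['k'] = tbl['a']+4 = 11 → {'k': 11, 'a': 7, 'y': 3, 'f': 5}
del 'y' → {'k': 11, 'a': 7, 'f': 5}
tbl['m'] = 3 → {'k': 11, 'a': 7, 'f': 5, 'm': 3}
del 'k' → {'a': 7, 'f': 5, 'm': 3}

{'a': 7, 'f': 5, 'm': 3}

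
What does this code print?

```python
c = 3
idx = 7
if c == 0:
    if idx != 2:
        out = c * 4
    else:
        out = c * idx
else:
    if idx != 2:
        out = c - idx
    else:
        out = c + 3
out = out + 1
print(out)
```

-3

c=3, idx=7
c == 0 is False; idx != 2 is True
→ out = c - idx = -4
out = (-4)+1 = -3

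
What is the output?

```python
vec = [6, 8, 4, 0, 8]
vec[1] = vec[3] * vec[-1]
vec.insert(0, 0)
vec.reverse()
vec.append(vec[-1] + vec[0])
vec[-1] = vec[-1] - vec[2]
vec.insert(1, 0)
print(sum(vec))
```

22

vec[1] = vec[3]*vec[-1] = 0*8 = 0 → [6, 0, 4, 0, 8]
insert 0 at 0 → [0, 6, 0, 4, 0, 8]
reverse → [8, 0, 4, 0, 6, 0]
append vec[-1]+vec[0] = 0+8 = 8 → [8, 0, 4, 0, 6, 0, 8]
vec[-1] = vec[-1]-vec[2] = 8-4 = 4 → [8, 0, 4, 0, 6, 0, 4]
insert 0 at 1 → [8, 0, 0, 4, 0, 6, 0, 4]
sum = 22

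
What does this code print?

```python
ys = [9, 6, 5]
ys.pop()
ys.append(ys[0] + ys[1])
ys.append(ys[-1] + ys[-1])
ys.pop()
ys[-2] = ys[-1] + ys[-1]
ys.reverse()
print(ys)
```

[15, 30, 9]

pop() removes 5 → [9, 6]
append ys[0]+ys[1] = 9+6 = 15 → [9, 6, 15]
append ys[-1]+ys[-1] = 15+15 = 30 → [9, 6, 15, 30]
pop() removes 30 → [9, 6, 15]
ys[-2] = ys[-1]+ys[-1] = 15+15 = 30 → [9, 30, 15]
reverse → [15, 30, 9]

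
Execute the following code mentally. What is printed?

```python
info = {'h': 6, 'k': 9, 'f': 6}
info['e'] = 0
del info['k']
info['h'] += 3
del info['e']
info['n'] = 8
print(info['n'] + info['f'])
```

info['e'] = 0 → {'h': 6, 'k': 9, 'f': 6, 'e': 0}
del 'k' → {'h': 6, 'f': 6, 'e': 0}
info['h'] = 6+3 = 9 → {'h': 9, 'f': 6, 'e': 0}
del 'e' → {'h': 9, 'f': 6}
info['n'] = 8 → {'h': 9, 'f': 6, 'n': 8}
info['n']+info['f'] = 8+6 = 14

14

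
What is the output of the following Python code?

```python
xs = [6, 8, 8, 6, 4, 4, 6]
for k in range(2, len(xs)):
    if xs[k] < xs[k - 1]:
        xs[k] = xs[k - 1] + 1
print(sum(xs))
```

64

k=2: 8>=8, unchanged → [6, 8, 8, 6, 4, 4, 6]
k=3: 6<8, xs[3] = 8+1 = 9 → [6, 8, 8, 9, 4, 4, 6]
k=4: 4<9, xs[4] = 9+1 = 10 → [6, 8, 8, 9, 10, 4, 6]
k=5: 4<10, xs[5] = 10+1 = 11 → [6, 8, 8, 9, 10, 11, 6]
k=6: 6<11, xs[6] = 11+1 = 12 → [6, 8, 8, 9, 10, 11, 12]
sum = 64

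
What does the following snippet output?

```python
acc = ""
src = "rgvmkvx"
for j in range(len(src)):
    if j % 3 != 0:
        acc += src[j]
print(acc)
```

gvkv

j=0: skip
j=1: add 'g' → 'g'
j=2: add 'v' → 'gv'
j=3: skip
j=4: add 'k' → 'gvk'
j=5: add 'v' → 'gvkv'
j=6: skip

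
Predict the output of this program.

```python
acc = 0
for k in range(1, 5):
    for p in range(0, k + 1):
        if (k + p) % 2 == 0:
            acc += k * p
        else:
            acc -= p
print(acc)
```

k=1,p=0: odd sum, acc = 0-0 = 0
k=1,p=1: even sum, acc = 0+1 = 1
k=2,p=0: even sum, acc = 1+0 = 1
k=2,p=1: odd sum, acc = 1-1 = 0
k=2,p=2: even sum, acc = 0+4 = 4
k=3,p=0: odd sum, acc = 4-0 = 4
k=3,p=1: even sum, acc = 4+3 = 7
k=3,p=2: odd sum, acc = 7-2 = 5
k=3,p=3: even sum, acc = 5+9 = 14
k=4,p=0: even sum, acc = 14+0 = 14
k=4,p=1: odd sum, acc = 14-1 = 13
k=4,p=2: even sum, acc = 13+8 = 21
k=4,p=3: odd sum, acc = 21-3 = 18
k=4,p=4: even sum, acc = 18+16 = 34

34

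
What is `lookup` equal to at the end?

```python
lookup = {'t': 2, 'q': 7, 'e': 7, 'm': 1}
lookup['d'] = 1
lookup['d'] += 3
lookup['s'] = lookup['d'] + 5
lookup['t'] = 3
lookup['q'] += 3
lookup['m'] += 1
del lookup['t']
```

lookup['d'] = 1 → {'t': 2, 'q': 7, 'e': 7, 'm': 1, 'd': 1}
lookup['d'] = 1+3 = 4 → {'t': 2, 'q': 7, 'e': 7, 'm': 1, 'd': 4}
lookup['s'] = lookup['d']+5 = 9 → {'t': 2, 'q': 7, 'e': 7, 'm': 1, 'd': 4, 's': 9}
lookup['t'] = 3 → {'t': 3, 'q': 7, 'e': 7, 'm': 1, 'd': 4, 's': 9}
lookup['q'] = 7+3 = 10 → {'t': 3, 'q': 10, 'e': 7, 'm': 1, 'd': 4, 's': 9}
lookup['m'] = 1+1 = 2 → {'t': 3, 'q': 10, 'e': 7, 'm': 2, 'd': 4, 's': 9}
del 't' → {'q': 10, 'e': 7, 'm': 2, 'd': 4, 's': 9}

{'q': 10, 'e': 7, 'm': 2, 'd': 4, 's': 9}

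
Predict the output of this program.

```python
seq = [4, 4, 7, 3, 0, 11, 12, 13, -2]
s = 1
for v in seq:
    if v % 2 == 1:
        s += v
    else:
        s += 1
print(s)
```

40

v=4: not odd, s = 1+1 = 2
v=4: not odd, s = 2+1 = 3
v=7: odd, s = 3+7 = 10
v=3: odd, s = 10+3 = 13
v=0: not odd, s = 13+1 = 14
v=11: odd, s = 14+11 = 25
v=12: not odd, s = 25+1 = 26
v=13: odd, s = 26+13 = 39
v=-2: not odd, s = 39+1 = 40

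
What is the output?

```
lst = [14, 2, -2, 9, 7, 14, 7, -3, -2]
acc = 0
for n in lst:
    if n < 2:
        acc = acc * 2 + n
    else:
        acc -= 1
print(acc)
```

-48

n=14: not <2, acc = 0-1 = -1
n=2: not <2, acc = (-1)-1 = -2
n=-2: <2, acc = (-2)*2+(-2) = -6
n=9: not <2, acc = (-6)-1 = -7
n=7: not <2, acc = (-7)-1 = -8
n=14: not <2, acc = (-8)-1 = -9
n=7: not <2, acc = (-9)-1 = -10
n=-3: <2, acc = (-10)*2+(-3) = -23
n=-2: <2, acc = (-23)*2+(-2) = -48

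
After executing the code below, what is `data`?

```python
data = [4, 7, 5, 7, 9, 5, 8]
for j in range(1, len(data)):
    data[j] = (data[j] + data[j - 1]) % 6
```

j=1: data[1] = (7+4)%6 = 5 → [4, 5, 5, 7, 9, 5, 8]
j=2: data[2] = (5+5)%6 = 4 → [4, 5, 4, 7, 9, 5, 8]
j=3: data[3] = (7+4)%6 = 5 → [4, 5, 4, 5, 9, 5, 8]
j=4: data[4] = (9+5)%6 = 2 → [4, 5, 4, 5, 2, 5, 8]
j=5: data[5] = (5+2)%6 = 1 → [4, 5, 4, 5, 2, 1, 8]
j=6: data[6] = (8+1)%6 = 3 → [4, 5, 4, 5, 2, 1, 3]

[4, 5, 4, 5, 2, 1, 3]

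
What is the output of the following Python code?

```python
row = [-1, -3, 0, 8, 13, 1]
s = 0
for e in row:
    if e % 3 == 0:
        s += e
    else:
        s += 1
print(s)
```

1

e=-1: not %3==0, s = 0+1 = 1
e=-3: %3==0, s = 1+(-3) = -2
e=0: %3==0, s = (-2)+0 = -2
e=8: not %3==0, s = (-2)+1 = -1
e=13: not %3==0, s = (-1)+1 = 0
e=1: not %3==0, s = 0+1 = 1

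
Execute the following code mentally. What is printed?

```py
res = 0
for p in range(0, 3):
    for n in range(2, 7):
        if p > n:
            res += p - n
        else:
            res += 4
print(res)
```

p=0,n=2: not 0>2, res = 0+4 = 4
p=0,n=3: not 0>3, res = 4+4 = 8
p=0,n=4: not 0>4, res = 8+4 = 12
p=0,n=5: not 0>5, res = 12+4 = 16
p=0,n=6: not 0>6, res = 16+4 = 20
p=1,n=2: not 1>2, res = 20+4 = 24
p=1,n=3: not 1>3, res = 24+4 = 28
p=1,n=4: not 1>4, res = 28+4 = 32
p=1,n=5: not 1>5, res = 32+4 = 36
p=1,n=6: not 1>6, res = 36+4 = 40
p=2,n=2: not 2>2, res = 40+4 = 44
p=2,n=3: not 2>3, res = 44+4 = 48
p=2,n=4: not 2>4, res = 48+4 = 52
p=2,n=5: not 2>5, res = 52+4 = 56
p=2,n=6: not 2>6, res = 56+4 = 60

60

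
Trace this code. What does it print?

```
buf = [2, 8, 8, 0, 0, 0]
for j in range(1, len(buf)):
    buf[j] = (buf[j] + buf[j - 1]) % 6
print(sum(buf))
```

j=1: buf[1] = (8+2)%6 = 4 → [2, 4, 8, 0, 0, 0]
j=2: buf[2] = (8+4)%6 = 0 → [2, 4, 0, 0, 0, 0]
j=3: buf[3] = (0+0)%6 = 0 → [2, 4, 0, 0, 0, 0]
j=4: buf[4] = (0+0)%6 = 0 → [2, 4, 0, 0, 0, 0]
j=5: buf[5] = (0+0)%6 = 0 → [2, 4, 0, 0, 0, 0]
sum = 6

6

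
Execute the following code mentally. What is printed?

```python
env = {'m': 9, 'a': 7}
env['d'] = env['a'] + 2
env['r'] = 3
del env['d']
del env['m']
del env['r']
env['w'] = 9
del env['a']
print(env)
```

env['d'] = env['a']+2 = 9 → {'m': 9, 'a': 7, 'd': 9}
env['r'] = 3 → {'m': 9, 'a': 7, 'd': 9, 'r': 3}
del 'd' → {'m': 9, 'a': 7, 'r': 3}
del 'm' → {'a': 7, 'r': 3}
del 'r' → {'a': 7}
env['w'] = 9 → {'a': 7, 'w': 9}
del 'a' → {'w': 9}

{'w': 9}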